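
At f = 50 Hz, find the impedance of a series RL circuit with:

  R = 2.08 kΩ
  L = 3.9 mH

Step 1 — Angular frequency: ω = 2π·f = 2π·50 = 314.2 rad/s.
Step 2 — Component impedances:
  R: Z = R = 2080 Ω
  L: Z = jωL = j·314.2·0.0039 = 0 + j1.225 Ω
Step 3 — Series combination: Z_total = R + L = 2080 + j1.225 Ω = 2080∠0.0° Ω.

Z = 2080 + j1.225 Ω = 2080∠0.0° Ω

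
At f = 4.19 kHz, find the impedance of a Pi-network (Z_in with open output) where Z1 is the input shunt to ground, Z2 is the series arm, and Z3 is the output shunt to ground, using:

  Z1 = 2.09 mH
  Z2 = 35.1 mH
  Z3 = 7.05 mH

Step 1 — Angular frequency: ω = 2π·f = 2π·4190 = 2.633e+04 rad/s.
Step 2 — Component impedances:
  Z1: Z = jωL = j·2.633e+04·0.00209 = 0 + j55.02 Ω
  Z2: Z = jωL = j·2.633e+04·0.0351 = 0 + j924.1 Ω
  Z3: Z = jωL = j·2.633e+04·0.00705 = 0 + j185.6 Ω
Step 3 — With open output, the series arm Z2 and the output shunt Z3 appear in series to ground: Z2 + Z3 = 0 + j1110 Ω.
Step 4 — Parallel with input shunt Z1: Z_in = Z1 || (Z2 + Z3) = 0 + j52.42 Ω = 52.42∠90.0° Ω.

Z = 0 + j52.42 Ω = 52.42∠90.0° Ω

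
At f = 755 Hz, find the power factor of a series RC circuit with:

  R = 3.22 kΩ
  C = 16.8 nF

Step 1 — Angular frequency: ω = 2π·f = 2π·755 = 4744 rad/s.
Step 2 — Component impedances:
  R: Z = R = 3220 Ω
  C: Z = 1/(jωC) = -j/(ω·C) = 0 - j1.255e+04 Ω
Step 3 — Series combination: Z_total = R + C = 3220 - j1.255e+04 Ω = 1.295e+04∠-75.6° Ω.
Step 4 — Power factor: PF = cos(φ) = Re(Z)/|Z| = 3220/1.295e+04 = 0.2486.
Step 5 — Type: Im(Z) = -1.255e+04 ⇒ leading (phase φ = -75.6°).

PF = 0.2486 (leading, φ = -75.6°)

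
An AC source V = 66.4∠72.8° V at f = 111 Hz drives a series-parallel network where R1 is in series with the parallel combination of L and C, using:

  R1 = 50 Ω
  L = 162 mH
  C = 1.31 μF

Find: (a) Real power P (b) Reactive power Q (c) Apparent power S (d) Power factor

Step 1 — Angular frequency: ω = 2π·f = 2π·111 = 697.4 rad/s.
Step 2 — Component impedances:
  R1: Z = R = 50 Ω
  L: Z = jωL = j·697.4·0.162 = 0 + j113 Ω
  C: Z = 1/(jωC) = -j/(ω·C) = 0 - j1095 Ω
Step 3 — Parallel branch: L || C = 1/(1/L + 1/C) = 0 + j126 Ω.
Step 4 — Series with R1: Z_total = R1 + (L || C) = 50 + j126 Ω = 135.5∠68.4° Ω.
Step 5 — Source phasor: V = 66.4∠72.8° V = 19.64 + j63.43 V.
Step 6 — Current: I = V / Z = 0.4884 + j0.03797 A = 0.4899∠4.4° A.
Step 7 — Complex power: S = V·I* = 12 + j30.23 VA.
Step 8 — Real power: P = Re(S) = 12 W.
Step 9 — Reactive power: Q = Im(S) = 30.23 VAR.
Step 10 — Apparent power: |S| = 32.53 VA.
Step 11 — Power factor: PF = P/|S| = 0.3689 (lagging).

(a) P = 12 W  (b) Q = 30.23 VAR  (c) S = 32.53 VA  (d) PF = 0.3689 (lagging)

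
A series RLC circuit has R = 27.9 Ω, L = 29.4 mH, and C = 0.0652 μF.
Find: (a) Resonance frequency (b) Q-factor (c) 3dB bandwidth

Step 1 — Resonance condition Im(Z)=0 gives ω₀ = 1/√(LC).
Step 2 — ω₀ = 1/√(0.0294·6.52e-08) = 2.284e+04 rad/s.
Step 3 — f₀ = ω₀/(2π) = 3635 Hz.
Step 4 — Series Q: Q = ω₀L/R = 2.284e+04·0.0294/27.9 = 24.07.
Step 5 — 3dB bandwidth: Δω = ω₀/Q = 949 rad/s; BW = Δω/(2π) = 151 Hz.

(a) f₀ = 3635 Hz  (b) Q = 24.07  (c) BW = 151 Hz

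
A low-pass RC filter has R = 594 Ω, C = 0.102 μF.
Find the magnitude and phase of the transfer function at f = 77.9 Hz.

Step 1 — Angular frequency: ω = 2π·77.9 = 489.5 rad/s.
Step 2 — Transfer function: H(jω) = 1/(1 + jωRC).
Step 3 — Denominator: 1 + jωRC = 1 + j·489.5·594·1.02e-07 = 1 + j0.02966.
Step 4 — H = 0.9991 - j0.02963.
Step 5 — Magnitude: |H| = 0.9996 (-0.0 dB); phase: φ = -1.7°.

|H| = 0.9996 (-0.0 dB), φ = -1.7°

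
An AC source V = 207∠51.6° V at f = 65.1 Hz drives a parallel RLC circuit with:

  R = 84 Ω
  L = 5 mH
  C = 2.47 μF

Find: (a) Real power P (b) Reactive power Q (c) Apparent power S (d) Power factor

Step 1 — Angular frequency: ω = 2π·f = 2π·65.1 = 409 rad/s.
Step 2 — Component impedances:
  R: Z = R = 84 Ω
  L: Z = jωL = j·409·0.005 = 0 + j2.045 Ω
  C: Z = 1/(jωC) = -j/(ω·C) = 0 - j989.8 Ω
Step 3 — Parallel combination: 1/Z_total = 1/R + 1/L + 1/C; Z_total = 0.04997 + j2.048 Ω = 2.049∠88.6° Ω.
Step 4 — Source phasor: V = 207∠51.6° V = 128.6 + j162.2 V.
Step 5 — Current: I = V / Z = 80.69 - j60.81 A = 101∠-37.0° A.
Step 6 — Complex power: S = V·I* = 510.1 + j2.091e+04 VA.
Step 7 — Real power: P = Re(S) = 510.1 W.
Step 8 — Reactive power: Q = Im(S) = 2.091e+04 VAR.
Step 9 — Apparent power: |S| = 2.091e+04 VA.
Step 10 — Power factor: PF = P/|S| = 0.02439 (lagging).

(a) P = 510.1 W  (b) Q = 2.091e+04 VAR  (c) S = 2.091e+04 VA  (d) PF = 0.02439 (lagging)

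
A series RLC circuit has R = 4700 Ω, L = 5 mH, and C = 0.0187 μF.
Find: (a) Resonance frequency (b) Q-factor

Step 1 — Resonance condition Im(Z)=0 gives ω₀ = 1/√(LC).
Step 2 — ω₀ = 1/√(0.005·1.87e-08) = 1.034e+05 rad/s.
Step 3 — f₀ = ω₀/(2π) = 1.646e+04 Hz.
Step 4 — Series Q: Q = ω₀L/R = 1.034e+05·0.005/4700 = 0.11.

(a) f₀ = 1.646e+04 Hz  (b) Q = 0.11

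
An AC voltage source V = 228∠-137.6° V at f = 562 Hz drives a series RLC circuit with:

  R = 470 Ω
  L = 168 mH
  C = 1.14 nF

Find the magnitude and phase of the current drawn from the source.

Step 1 — Angular frequency: ω = 2π·f = 2π·562 = 3531 rad/s.
Step 2 — Component impedances:
  R: Z = R = 470 Ω
  L: Z = jωL = j·3531·0.168 = 0 + j593.2 Ω
  C: Z = 1/(jωC) = -j/(ω·C) = 0 - j2.484e+05 Ω
Step 3 — Series combination: Z_total = R + L + C = 470 - j2.478e+05 Ω = 2.478e+05∠-89.9° Ω.
Step 4 — Source phasor: V = 228∠-137.6° V = -168.4 - j153.7 V.
Step 5 — Ohm's law: I = V / Z_total = (-168.4 - j153.7) / (470 - j2.478e+05) = 0.0006191 - j0.0006806 A.
Step 6 — Convert to polar: |I| = 0.00092 A, ∠I = -47.7°.

I = 0.00092∠-47.7° A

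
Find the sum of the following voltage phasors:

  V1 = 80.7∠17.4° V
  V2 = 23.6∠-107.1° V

Step 1 — Convert each phasor to rectangular form:
  V1 = 80.7·(cos(17.4°) + j·sin(17.4°)) = 77.01 + j24.13 V
  V2 = 23.6·(cos(-107.1°) + j·sin(-107.1°)) = -6.939 - j22.56 V
Step 2 — Sum components: V_total = 70.07 + j1.576 V.
Step 3 — Convert to polar: |V_total| = 70.09 V, ∠V_total = 1.3°.

V_total = 70.09∠1.3° V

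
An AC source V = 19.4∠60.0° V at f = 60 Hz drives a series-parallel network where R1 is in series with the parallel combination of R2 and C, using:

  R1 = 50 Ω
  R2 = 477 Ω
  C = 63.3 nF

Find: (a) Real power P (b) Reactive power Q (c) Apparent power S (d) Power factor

Step 1 — Angular frequency: ω = 2π·f = 2π·60 = 377 rad/s.
Step 2 — Component impedances:
  R1: Z = R = 50 Ω
  R2: Z = R = 477 Ω
  C: Z = 1/(jωC) = -j/(ω·C) = 0 - j4.19e+04 Ω
Step 3 — Parallel branch: R2 || C = 1/(1/R2 + 1/C) = 476.9 - j5.429 Ω.
Step 4 — Series with R1: Z_total = R1 + (R2 || C) = 526.9 - j5.429 Ω = 527∠-0.6° Ω.
Step 5 — Source phasor: V = 19.4∠60.0° V = 9.7 + j16.8 V.
Step 6 — Current: I = V / Z = 0.01808 + j0.03207 A = 0.03681∠60.6° A.
Step 7 — Complex power: S = V·I* = 0.7142 - j0.007358 VA.
Step 8 — Real power: P = Re(S) = 0.7142 W.
Step 9 — Reactive power: Q = Im(S) = -0.007358 VAR.
Step 10 — Apparent power: |S| = 0.7142 VA.
Step 11 — Power factor: PF = P/|S| = 0.9999 (leading).

(a) P = 0.7142 W  (b) Q = -0.007358 VAR  (c) S = 0.7142 VA  (d) PF = 0.9999 (leading)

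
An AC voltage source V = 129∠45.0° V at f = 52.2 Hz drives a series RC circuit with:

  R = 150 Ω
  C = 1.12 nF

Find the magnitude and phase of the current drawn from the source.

Step 1 — Angular frequency: ω = 2π·f = 2π·52.2 = 328 rad/s.
Step 2 — Component impedances:
  R: Z = R = 150 Ω
  C: Z = 1/(jωC) = -j/(ω·C) = 0 - j2.722e+06 Ω
Step 3 — Series combination: Z_total = R + C = 150 - j2.722e+06 Ω = 2.722e+06∠-90.0° Ω.
Step 4 — Source phasor: V = 129∠45.0° V = 91.22 + j91.22 V.
Step 5 — Ohm's law: I = V / Z_total = (91.22 + j91.22) / (150 - j2.722e+06) = -3.351e-05 + j3.351e-05 A.
Step 6 — Convert to polar: |I| = 4.739e-05 A, ∠I = 135.0°.

I = 4.739e-05∠135.0° A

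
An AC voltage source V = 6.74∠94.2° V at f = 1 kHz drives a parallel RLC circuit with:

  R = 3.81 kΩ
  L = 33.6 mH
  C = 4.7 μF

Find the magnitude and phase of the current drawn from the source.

Step 1 — Angular frequency: ω = 2π·f = 2π·1000 = 6283 rad/s.
Step 2 — Component impedances:
  R: Z = R = 3810 Ω
  L: Z = jωL = j·6283·0.0336 = 0 + j211.1 Ω
  C: Z = 1/(jωC) = -j/(ω·C) = 0 - j33.86 Ω
Step 3 — Parallel combination: 1/Z_total = 1/R + 1/L + 1/C; Z_total = 0.4269 - j40.33 Ω = 40.33∠-89.4° Ω.
Step 4 — Source phasor: V = 6.74∠94.2° V = -0.4936 + j6.722 V.
Step 5 — Ohm's law: I = V / Z_total = (-0.4936 + j6.722) / (0.4269 - j40.33) = -0.1668 - j0.01047 A.
Step 6 — Convert to polar: |I| = 0.1671 A, ∠I = -176.4°.

I = 0.1671∠-176.4° A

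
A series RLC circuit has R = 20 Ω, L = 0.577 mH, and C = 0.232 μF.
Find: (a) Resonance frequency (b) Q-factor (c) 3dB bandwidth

Step 1 — Resonance: ω₀ = 1/√(LC) = 1/√(0.000577·2.32e-07) = 8.643e+04 rad/s.
Step 2 — f₀ = ω₀/(2π) = 1.376e+04 Hz.
Step 3 — Series Q: Q = ω₀L/R = 8.643e+04·0.000577/20 = 2.494.
Step 4 — Bandwidth: Δω = ω₀/Q = 3.466e+04 rad/s; BW = Δω/(2π) = 5517 Hz.

(a) f₀ = 1.376e+04 Hz  (b) Q = 2.494  (c) BW = 5517 Hz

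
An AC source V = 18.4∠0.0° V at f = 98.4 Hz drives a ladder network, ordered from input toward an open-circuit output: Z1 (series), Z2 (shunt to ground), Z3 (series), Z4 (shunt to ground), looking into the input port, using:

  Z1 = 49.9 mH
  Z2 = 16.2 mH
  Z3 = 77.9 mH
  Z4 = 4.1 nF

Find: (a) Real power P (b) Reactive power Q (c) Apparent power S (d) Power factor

Step 1 — Angular frequency: ω = 2π·f = 2π·98.4 = 618.3 rad/s.
Step 2 — Component impedances:
  Z1: Z = jωL = j·618.3·0.0499 = 0 + j30.85 Ω
  Z2: Z = jωL = j·618.3·0.0162 = 0 + j10.02 Ω
  Z3: Z = jωL = j·618.3·0.0779 = 0 + j48.16 Ω
  Z4: Z = 1/(jωC) = -j/(ω·C) = 0 - j3.945e+05 Ω
Step 3 — Ladder network (open output): work backward from the far end, alternating series and parallel combinations. Z_in = 0 + j40.87 Ω = 40.87∠90.0° Ω.
Step 4 — Source phasor: V = 18.4∠0.0° V = 18.4 V.
Step 5 — Current: I = V / Z = 0 - j0.4502 A = 0.4502∠-90.0° A.
Step 6 — Complex power: S = V·I* = 0 + j8.284 VA.
Step 7 — Real power: P = Re(S) = 0 W.
Step 8 — Reactive power: Q = Im(S) = 8.284 VAR.
Step 9 — Apparent power: |S| = 8.284 VA.
Step 10 — Power factor: PF = P/|S| = 0 (lagging).

(a) P = 0 W  (b) Q = 8.284 VAR  (c) S = 8.284 VA  (d) PF = 0 (lagging)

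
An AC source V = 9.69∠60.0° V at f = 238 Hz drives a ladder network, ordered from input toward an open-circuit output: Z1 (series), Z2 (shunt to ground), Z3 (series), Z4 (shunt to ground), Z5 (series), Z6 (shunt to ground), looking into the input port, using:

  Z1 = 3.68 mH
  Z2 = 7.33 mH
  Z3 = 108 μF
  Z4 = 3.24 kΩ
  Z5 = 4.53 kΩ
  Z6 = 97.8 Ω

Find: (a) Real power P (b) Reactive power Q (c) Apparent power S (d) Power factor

Step 1 — Angular frequency: ω = 2π·f = 2π·238 = 1495 rad/s.
Step 2 — Component impedances:
  Z1: Z = jωL = j·1495·0.00368 = 0 + j5.503 Ω
  Z2: Z = jωL = j·1495·0.00733 = 0 + j10.96 Ω
  Z3: Z = 1/(jωC) = -j/(ω·C) = 0 - j6.192 Ω
  Z4: Z = R = 3240 Ω
  Z5: Z = R = 4530 Ω
  Z6: Z = R = 97.8 Ω
Step 3 — Ladder network (open output): work backward from the far end, alternating series and parallel combinations. Z_in = 0.06305 + j16.46 Ω = 16.46∠89.8° Ω.
Step 4 — Source phasor: V = 9.69∠60.0° V = 4.845 + j8.392 V.
Step 5 — Current: I = V / Z = 0.5108 - j0.2923 A = 0.5885∠-29.8° A.
Step 6 — Complex power: S = V·I* = 0.02184 + j5.703 VA.
Step 7 — Real power: P = Re(S) = 0.02184 W.
Step 8 — Reactive power: Q = Im(S) = 5.703 VAR.
Step 9 — Apparent power: |S| = 5.703 VA.
Step 10 — Power factor: PF = P/|S| = 0.003829 (lagging).

(a) P = 0.02184 W  (b) Q = 5.703 VAR  (c) S = 5.703 VA  (d) PF = 0.003829 (lagging)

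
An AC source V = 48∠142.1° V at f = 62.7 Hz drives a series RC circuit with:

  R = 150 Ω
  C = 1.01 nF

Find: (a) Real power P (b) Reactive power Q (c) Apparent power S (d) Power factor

Step 1 — Angular frequency: ω = 2π·f = 2π·62.7 = 394 rad/s.
Step 2 — Component impedances:
  R: Z = R = 150 Ω
  C: Z = 1/(jωC) = -j/(ω·C) = 0 - j2.513e+06 Ω
Step 3 — Series combination: Z_total = R + C = 150 - j2.513e+06 Ω = 2.513e+06∠-90.0° Ω.
Step 4 — Source phasor: V = 48∠142.1° V = -37.88 + j29.49 V.
Step 5 — Current: I = V / Z = -1.173e-05 - j1.507e-05 A = 1.91e-05∠-127.9° A.
Step 6 — Complex power: S = V·I* = 5.472e-08 - j0.0009168 VA.
Step 7 — Real power: P = Re(S) = 5.472e-08 W.
Step 8 — Reactive power: Q = Im(S) = -0.0009168 VAR.
Step 9 — Apparent power: |S| = 0.0009168 VA.
Step 10 — Power factor: PF = P/|S| = 5.968e-05 (leading).

(a) P = 5.472e-08 W  (b) Q = -0.0009168 VAR  (c) S = 0.0009168 VA  (d) PF = 5.968e-05 (leading)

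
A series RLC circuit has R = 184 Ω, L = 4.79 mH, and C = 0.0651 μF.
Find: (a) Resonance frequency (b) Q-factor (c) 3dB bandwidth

Step 1 — Resonance condition Im(Z)=0 gives ω₀ = 1/√(LC).
Step 2 — ω₀ = 1/√(0.00479·6.51e-08) = 5.663e+04 rad/s.
Step 3 — f₀ = ω₀/(2π) = 9013 Hz.
Step 4 — Series Q: Q = ω₀L/R = 5.663e+04·0.00479/184 = 1.474.
Step 5 — 3dB bandwidth: Δω = ω₀/Q = 3.841e+04 rad/s; BW = Δω/(2π) = 6114 Hz.

(a) f₀ = 9013 Hz  (b) Q = 1.474  (c) BW = 6114 Hz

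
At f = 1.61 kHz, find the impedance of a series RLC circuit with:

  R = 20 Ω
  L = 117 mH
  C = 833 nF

Step 1 — Angular frequency: ω = 2π·f = 2π·1610 = 1.012e+04 rad/s.
Step 2 — Component impedances:
  R: Z = R = 20 Ω
  L: Z = jωL = j·1.012e+04·0.117 = 0 + j1184 Ω
  C: Z = 1/(jωC) = -j/(ω·C) = 0 - j118.7 Ω
Step 3 — Series combination: Z_total = R + L + C = 20 + j1065 Ω = 1065∠88.9° Ω.

Z = 20 + j1065 Ω = 1065∠88.9° Ω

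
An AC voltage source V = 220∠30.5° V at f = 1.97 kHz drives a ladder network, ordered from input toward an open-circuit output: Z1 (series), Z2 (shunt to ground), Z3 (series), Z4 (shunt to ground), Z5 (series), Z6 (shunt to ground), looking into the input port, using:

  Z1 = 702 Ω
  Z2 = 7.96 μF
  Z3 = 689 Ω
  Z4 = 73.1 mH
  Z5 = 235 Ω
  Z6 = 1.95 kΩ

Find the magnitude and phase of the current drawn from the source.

Step 1 — Angular frequency: ω = 2π·f = 2π·1970 = 1.238e+04 rad/s.
Step 2 — Component impedances:
  Z1: Z = R = 702 Ω
  Z2: Z = 1/(jωC) = -j/(ω·C) = 0 - j10.15 Ω
  Z3: Z = R = 689 Ω
  Z4: Z = jωL = j·1.238e+04·0.0731 = 0 + j904.8 Ω
  Z5: Z = R = 235 Ω
  Z6: Z = R = 1950 Ω
Step 3 — Ladder network (open output): work backward from the far end, alternating series and parallel combinations. Z_in = 702.1 - j10.2 Ω = 702.1∠-0.8° Ω.
Step 4 — Source phasor: V = 220∠30.5° V = 189.6 + j111.7 V.
Step 5 — Ohm's law: I = V / Z_total = (189.6 + j111.7) / (702.1 - j10.2) = 0.2676 + j0.1629 A.
Step 6 — Convert to polar: |I| = 0.3133 A, ∠I = 31.3°.

I = 0.3133∠31.3° A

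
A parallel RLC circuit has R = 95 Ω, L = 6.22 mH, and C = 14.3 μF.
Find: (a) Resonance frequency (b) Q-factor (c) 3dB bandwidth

Step 1 — Resonance: ω₀ = 1/√(LC) = 1/√(0.00622·1.43e-05) = 3353 rad/s.
Step 2 — f₀ = ω₀/(2π) = 533.7 Hz.
Step 3 — Parallel Q: Q = R/(ω₀L) = 95/(3353·0.00622) = 4.555.
Step 4 — Bandwidth: Δω = ω₀/Q = 736.1 rad/s; BW = Δω/(2π) = 117.2 Hz.

(a) f₀ = 533.7 Hz  (b) Q = 4.555  (c) BW = 117.2 Hz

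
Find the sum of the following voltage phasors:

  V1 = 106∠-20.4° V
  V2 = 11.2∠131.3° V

Step 1 — Convert each phasor to rectangular form:
  V1 = 106·(cos(-20.4°) + j·sin(-20.4°)) = 99.35 - j36.95 V
  V2 = 11.2·(cos(131.3°) + j·sin(131.3°)) = -7.392 + j8.414 V
Step 2 — Sum components: V_total = 91.96 - j28.53 V.
Step 3 — Convert to polar: |V_total| = 96.29 V, ∠V_total = -17.2°.

V_total = 96.29∠-17.2° V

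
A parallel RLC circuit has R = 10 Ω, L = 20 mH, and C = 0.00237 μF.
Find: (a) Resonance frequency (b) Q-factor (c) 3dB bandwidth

Step 1 — Resonance: ω₀ = 1/√(LC) = 1/√(0.02·2.37e-09) = 1.452e+05 rad/s.
Step 2 — f₀ = ω₀/(2π) = 2.312e+04 Hz.
Step 3 — Parallel Q: Q = R/(ω₀L) = 10/(1.452e+05·0.02) = 0.003442.
Step 4 — Bandwidth: Δω = ω₀/Q = 4.219e+07 rad/s; BW = Δω/(2π) = 6.715e+06 Hz.

(a) f₀ = 2.312e+04 Hz  (b) Q = 0.003442  (c) BW = 6.715e+06 Hz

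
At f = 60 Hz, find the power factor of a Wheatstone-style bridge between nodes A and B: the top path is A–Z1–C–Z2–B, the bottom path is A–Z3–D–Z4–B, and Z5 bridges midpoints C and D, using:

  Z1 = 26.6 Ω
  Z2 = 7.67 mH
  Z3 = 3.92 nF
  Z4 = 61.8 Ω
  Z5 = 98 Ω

Step 1 — Angular frequency: ω = 2π·f = 2π·60 = 377 rad/s.
Step 2 — Component impedances:
  Z1: Z = R = 26.6 Ω
  Z2: Z = jωL = j·377·0.00767 = 0 + j2.892 Ω
  Z3: Z = 1/(jωC) = -j/(ω·C) = 0 - j6.767e+05 Ω
  Z4: Z = R = 61.8 Ω
  Z5: Z = R = 98 Ω
Step 3 — Bridge requires nodal analysis (the Z5 bridge couples midpoints C and D, so the two paths cannot be reduced to a simple series/parallel combination). Setting node B to ground and injecting 1 A at node A, the 3-node admittance system at A, C, D solves to V_A = Z_AB = 26.65 + j2.89 Ω = 26.81∠6.2° Ω.
Step 4 — Power factor: PF = cos(φ) = Re(Z)/|Z| = 26.6524/26.8086 = 0.9942.
Step 5 — Type: Im(Z) = 2.89 ⇒ lagging (phase φ = 6.2°).

PF = 0.9942 (lagging, φ = 6.2°)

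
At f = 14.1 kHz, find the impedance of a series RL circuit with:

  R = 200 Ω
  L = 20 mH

Step 1 — Angular frequency: ω = 2π·f = 2π·1.41e+04 = 8.859e+04 rad/s.
Step 2 — Component impedances:
  R: Z = R = 200 Ω
  L: Z = jωL = j·8.859e+04·0.02 = 0 + j1772 Ω
Step 3 — Series combination: Z_total = R + L = 200 + j1772 Ω = 1783∠83.6° Ω.

Z = 200 + j1772 Ω = 1783∠83.6° Ω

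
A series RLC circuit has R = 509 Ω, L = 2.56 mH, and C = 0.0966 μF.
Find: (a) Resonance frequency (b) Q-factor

Step 1 — Resonance condition Im(Z)=0 gives ω₀ = 1/√(LC).
Step 2 — ω₀ = 1/√(0.00256·9.66e-08) = 6.359e+04 rad/s.
Step 3 — f₀ = ω₀/(2π) = 1.012e+04 Hz.
Step 4 — Series Q: Q = ω₀L/R = 6.359e+04·0.00256/509 = 0.3198.

(a) f₀ = 1.012e+04 Hz  (b) Q = 0.3198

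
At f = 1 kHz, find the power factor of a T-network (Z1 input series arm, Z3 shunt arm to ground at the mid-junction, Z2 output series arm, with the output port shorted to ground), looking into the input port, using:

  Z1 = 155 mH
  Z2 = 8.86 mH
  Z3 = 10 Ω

Step 1 — Angular frequency: ω = 2π·f = 2π·1000 = 6283 rad/s.
Step 2 — Component impedances:
  Z1: Z = jωL = j·6283·0.155 = 0 + j973.9 Ω
  Z2: Z = jωL = j·6283·0.00886 = 0 + j55.67 Ω
  Z3: Z = R = 10 Ω
Step 3 — With the output port shorted to ground, the output series arm Z2 runs from the junction to ground; the shunt arm Z3 also runs from the junction to ground. They appear in parallel: Z3 || Z2 = 9.687 + j1.74 Ω.
Step 4 — Series with input arm Z1: Z_in = Z1 + (Z3 || Z2) = 9.687 + j975.6 Ω = 975.7∠89.4° Ω.
Step 5 — Power factor: PF = cos(φ) = Re(Z)/|Z| = 9.6874/975.68 = 0.009929.
Step 6 — Type: Im(Z) = 975.6 ⇒ lagging (phase φ = 89.4°).

PF = 0.009929 (lagging, φ = 89.4°)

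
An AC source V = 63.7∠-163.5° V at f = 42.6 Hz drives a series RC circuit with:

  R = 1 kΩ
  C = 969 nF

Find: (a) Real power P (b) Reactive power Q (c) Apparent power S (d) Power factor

Step 1 — Angular frequency: ω = 2π·f = 2π·42.6 = 267.7 rad/s.
Step 2 — Component impedances:
  R: Z = R = 1000 Ω
  C: Z = 1/(jωC) = -j/(ω·C) = 0 - j3856 Ω
Step 3 — Series combination: Z_total = R + C = 1000 - j3856 Ω = 3983∠-75.5° Ω.
Step 4 — Source phasor: V = 63.7∠-163.5° V = -61.08 - j18.09 V.
Step 5 — Current: I = V / Z = 0.0005469 - j0.01598 A = 0.01599∠-88.0° A.
Step 6 — Complex power: S = V·I* = 0.2558 - j0.9861 VA.
Step 7 — Real power: P = Re(S) = 0.2558 W.
Step 8 — Reactive power: Q = Im(S) = -0.9861 VAR.
Step 9 — Apparent power: |S| = 1.019 VA.
Step 10 — Power factor: PF = P/|S| = 0.2511 (leading).

(a) P = 0.2558 W  (b) Q = -0.9861 VAR  (c) S = 1.019 VA  (d) PF = 0.2511 (leading)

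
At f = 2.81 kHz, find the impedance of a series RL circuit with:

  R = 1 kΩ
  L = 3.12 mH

Step 1 — Angular frequency: ω = 2π·f = 2π·2810 = 1.766e+04 rad/s.
Step 2 — Component impedances:
  R: Z = R = 1000 Ω
  L: Z = jωL = j·1.766e+04·0.00312 = 0 + j55.09 Ω
Step 3 — Series combination: Z_total = R + L = 1000 + j55.09 Ω = 1002∠3.2° Ω.

Z = 1000 + j55.09 Ω = 1002∠3.2° Ω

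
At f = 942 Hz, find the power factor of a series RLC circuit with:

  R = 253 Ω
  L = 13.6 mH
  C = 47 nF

Step 1 — Angular frequency: ω = 2π·f = 2π·942 = 5919 rad/s.
Step 2 — Component impedances:
  R: Z = R = 253 Ω
  L: Z = jωL = j·5919·0.0136 = 0 + j80.5 Ω
  C: Z = 1/(jωC) = -j/(ω·C) = 0 - j3595 Ω
Step 3 — Series combination: Z_total = R + L + C = 253 - j3514 Ω = 3523∠-85.9° Ω.
Step 4 — Power factor: PF = cos(φ) = Re(Z)/|Z| = 253/3523 = 0.07181.
Step 5 — Type: Im(Z) = -3514 ⇒ leading (phase φ = -85.9°).

PF = 0.07181 (leading, φ = -85.9°)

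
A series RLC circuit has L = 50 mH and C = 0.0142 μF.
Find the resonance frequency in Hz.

Step 1 — Resonance condition Im(Z)=0 gives ω₀ = 1/√(LC).
Step 2 — ω₀ = 1/√(0.05·1.42e-08) = 3.753e+04 rad/s.
Step 3 — f₀ = ω₀/(2π) = 5973 Hz.

f₀ = 5973 Hz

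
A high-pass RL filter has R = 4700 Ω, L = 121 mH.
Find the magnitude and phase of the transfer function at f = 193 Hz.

Step 1 — Angular frequency: ω = 2π·193 = 1213 rad/s.
Step 2 — Transfer function: H(jω) = jωL/(R + jωL).
Step 3 — Numerator jωL = j·146.7; denominator R + jωL = 4700 + j146.7.
Step 4 — H = 0.0009737 + j0.03119.
Step 5 — Magnitude: |H| = 0.0312 (-30.1 dB); phase: φ = 88.2°.

|H| = 0.0312 (-30.1 dB), φ = 88.2°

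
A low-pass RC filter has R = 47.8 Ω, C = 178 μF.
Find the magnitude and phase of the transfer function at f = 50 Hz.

Step 1 — Angular frequency: ω = 2π·50 = 314.2 rad/s.
Step 2 — Transfer function: H(jω) = 1/(1 + jωRC).
Step 3 — Denominator: 1 + jωRC = 1 + j·314.2·47.8·0.000178 = 1 + j2.673.
Step 4 — H = 0.1228 - j0.3282.
Step 5 — Magnitude: |H| = 0.3504 (-9.1 dB); phase: φ = -69.5°.

|H| = 0.3504 (-9.1 dB), φ = -69.5°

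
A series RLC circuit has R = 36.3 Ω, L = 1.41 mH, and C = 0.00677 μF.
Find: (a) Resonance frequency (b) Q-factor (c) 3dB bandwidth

Step 1 — Resonance condition Im(Z)=0 gives ω₀ = 1/√(LC).
Step 2 — ω₀ = 1/√(0.00141·6.77e-09) = 3.237e+05 rad/s.
Step 3 — f₀ = ω₀/(2π) = 5.151e+04 Hz.
Step 4 — Series Q: Q = ω₀L/R = 3.237e+05·0.00141/36.3 = 12.57.
Step 5 — 3dB bandwidth: Δω = ω₀/Q = 2.574e+04 rad/s; BW = Δω/(2π) = 4097 Hz.

(a) f₀ = 5.151e+04 Hz  (b) Q = 12.57  (c) BW = 4097 Hz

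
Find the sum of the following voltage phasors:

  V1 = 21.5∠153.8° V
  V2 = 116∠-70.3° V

Step 1 — Convert each phasor to rectangular form:
  V1 = 21.5·(cos(153.8°) + j·sin(153.8°)) = -19.29 + j9.492 V
  V2 = 116·(cos(-70.3°) + j·sin(-70.3°)) = 39.1 - j109.2 V
Step 2 — Sum components: V_total = 19.81 - j99.72 V.
Step 3 — Convert to polar: |V_total| = 101.7 V, ∠V_total = -78.8°.

V_total = 101.7∠-78.8° V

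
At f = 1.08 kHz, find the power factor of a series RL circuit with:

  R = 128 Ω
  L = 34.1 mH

Step 1 — Angular frequency: ω = 2π·f = 2π·1080 = 6786 rad/s.
Step 2 — Component impedances:
  R: Z = R = 128 Ω
  L: Z = jωL = j·6786·0.0341 = 0 + j231.4 Ω
Step 3 — Series combination: Z_total = R + L = 128 + j231.4 Ω = 264.4∠61.1° Ω.
Step 4 — Power factor: PF = cos(φ) = Re(Z)/|Z| = 128/264.44 = 0.484.
Step 5 — Type: Im(Z) = 231.4 ⇒ lagging (phase φ = 61.1°).

PF = 0.484 (lagging, φ = 61.1°)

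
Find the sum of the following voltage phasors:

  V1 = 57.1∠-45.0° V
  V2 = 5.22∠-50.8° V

Step 1 — Convert each phasor to rectangular form:
  V1 = 57.1·(cos(-45.0°) + j·sin(-45.0°)) = 40.38 - j40.38 V
  V2 = 5.22·(cos(-50.8°) + j·sin(-50.8°)) = 3.299 - j4.045 V
Step 2 — Sum components: V_total = 43.67 - j44.42 V.
Step 3 — Convert to polar: |V_total| = 62.3 V, ∠V_total = -45.5°.

V_total = 62.3∠-45.5° V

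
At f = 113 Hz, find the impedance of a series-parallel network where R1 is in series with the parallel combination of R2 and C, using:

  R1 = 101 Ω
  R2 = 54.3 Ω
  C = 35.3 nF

Step 1 — Angular frequency: ω = 2π·f = 2π·113 = 710 rad/s.
Step 2 — Component impedances:
  R1: Z = R = 101 Ω
  R2: Z = R = 54.3 Ω
  C: Z = 1/(jωC) = -j/(ω·C) = 0 - j3.99e+04 Ω
Step 3 — Parallel branch: R2 || C = 1/(1/R2 + 1/C) = 54.3 - j0.0739 Ω.
Step 4 — Series with R1: Z_total = R1 + (R2 || C) = 155.3 - j0.0739 Ω = 155.3∠-0.0° Ω.

Z = 155.3 - j0.0739 Ω = 155.3∠-0.0° Ω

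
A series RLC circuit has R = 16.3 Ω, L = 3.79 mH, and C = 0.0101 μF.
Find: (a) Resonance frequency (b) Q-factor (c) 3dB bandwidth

Step 1 — Resonance: ω₀ = 1/√(LC) = 1/√(0.00379·1.01e-08) = 1.616e+05 rad/s.
Step 2 — f₀ = ω₀/(2π) = 2.572e+04 Hz.
Step 3 — Series Q: Q = ω₀L/R = 1.616e+05·0.00379/16.3 = 37.58.
Step 4 — Bandwidth: Δω = ω₀/Q = 4301 rad/s; BW = Δω/(2π) = 684.5 Hz.

(a) f₀ = 2.572e+04 Hz  (b) Q = 37.58  (c) BW = 684.5 Hz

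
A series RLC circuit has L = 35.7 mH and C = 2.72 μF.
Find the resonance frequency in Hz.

Step 1 — Resonance condition Im(Z)=0 gives ω₀ = 1/√(LC).
Step 2 — ω₀ = 1/√(0.0357·2.72e-06) = 3209 rad/s.
Step 3 — f₀ = ω₀/(2π) = 510.7 Hz.

f₀ = 510.7 Hz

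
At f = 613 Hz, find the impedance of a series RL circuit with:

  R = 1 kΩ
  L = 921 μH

Step 1 — Angular frequency: ω = 2π·f = 2π·613 = 3852 rad/s.
Step 2 — Component impedances:
  R: Z = R = 1000 Ω
  L: Z = jωL = j·3852·0.000921 = 0 + j3.547 Ω
Step 3 — Series combination: Z_total = R + L = 1000 + j3.547 Ω = 1000∠0.2° Ω.

Z = 1000 + j3.547 Ω = 1000∠0.2° Ω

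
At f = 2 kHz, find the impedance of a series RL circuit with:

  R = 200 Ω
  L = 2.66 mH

Step 1 — Angular frequency: ω = 2π·f = 2π·2000 = 1.257e+04 rad/s.
Step 2 — Component impedances:
  R: Z = R = 200 Ω
  L: Z = jωL = j·1.257e+04·0.00266 = 0 + j33.43 Ω
Step 3 — Series combination: Z_total = R + L = 200 + j33.43 Ω = 202.8∠9.5° Ω.

Z = 200 + j33.43 Ω = 202.8∠9.5° Ω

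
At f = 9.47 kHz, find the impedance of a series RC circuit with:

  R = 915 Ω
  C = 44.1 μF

Step 1 — Angular frequency: ω = 2π·f = 2π·9470 = 5.95e+04 rad/s.
Step 2 — Component impedances:
  R: Z = R = 915 Ω
  C: Z = 1/(jωC) = -j/(ω·C) = 0 - j0.3811 Ω
Step 3 — Series combination: Z_total = R + C = 915 - j0.3811 Ω = 915∠-0.0° Ω.

Z = 915 - j0.3811 Ω = 915∠-0.0° Ω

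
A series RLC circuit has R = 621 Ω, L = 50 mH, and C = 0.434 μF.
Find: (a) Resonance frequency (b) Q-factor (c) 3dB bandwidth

Step 1 — Resonance condition Im(Z)=0 gives ω₀ = 1/√(LC).
Step 2 — ω₀ = 1/√(0.05·4.34e-07) = 6788 rad/s.
Step 3 — f₀ = ω₀/(2π) = 1080 Hz.
Step 4 — Series Q: Q = ω₀L/R = 6788·0.05/621 = 0.5466.
Step 5 — 3dB bandwidth: Δω = ω₀/Q = 1.242e+04 rad/s; BW = Δω/(2π) = 1977 Hz.

(a) f₀ = 1080 Hz  (b) Q = 0.5466  (c) BW = 1977 Hz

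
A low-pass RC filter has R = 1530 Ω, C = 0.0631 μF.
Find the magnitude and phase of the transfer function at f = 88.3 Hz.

Step 1 — Angular frequency: ω = 2π·88.3 = 554.8 rad/s.
Step 2 — Transfer function: H(jω) = 1/(1 + jωRC).
Step 3 — Denominator: 1 + jωRC = 1 + j·554.8·1530·6.31e-08 = 1 + j0.05356.
Step 4 — H = 0.9971 - j0.05341.
Step 5 — Magnitude: |H| = 0.9986 (-0.0 dB); phase: φ = -3.1°.

|H| = 0.9986 (-0.0 dB), φ = -3.1°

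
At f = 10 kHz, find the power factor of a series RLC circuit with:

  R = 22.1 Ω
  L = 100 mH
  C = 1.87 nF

Step 1 — Angular frequency: ω = 2π·f = 2π·1e+04 = 6.283e+04 rad/s.
Step 2 — Component impedances:
  R: Z = R = 22.1 Ω
  L: Z = jωL = j·6.283e+04·0.1 = 0 + j6283 Ω
  C: Z = 1/(jωC) = -j/(ω·C) = 0 - j8511 Ω
Step 3 — Series combination: Z_total = R + L + C = 22.1 - j2228 Ω = 2228∠-89.4° Ω.
Step 4 — Power factor: PF = cos(φ) = Re(Z)/|Z| = 22.1/2227.9 = 0.00992.
Step 5 — Type: Im(Z) = -2228 ⇒ leading (phase φ = -89.4°).

PF = 0.00992 (leading, φ = -89.4°)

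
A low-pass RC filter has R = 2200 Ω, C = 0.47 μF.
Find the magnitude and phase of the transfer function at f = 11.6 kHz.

Step 1 — Angular frequency: ω = 2π·1.16e+04 = 7.288e+04 rad/s.
Step 2 — Transfer function: H(jω) = 1/(1 + jωRC).
Step 3 — Denominator: 1 + jωRC = 1 + j·7.288e+04·2200·4.7e-07 = 1 + j75.36.
Step 4 — H = 0.000176 - j0.01327.
Step 5 — Magnitude: |H| = 0.01327 (-37.5 dB); phase: φ = -89.2°.

|H| = 0.01327 (-37.5 dB), φ = -89.2°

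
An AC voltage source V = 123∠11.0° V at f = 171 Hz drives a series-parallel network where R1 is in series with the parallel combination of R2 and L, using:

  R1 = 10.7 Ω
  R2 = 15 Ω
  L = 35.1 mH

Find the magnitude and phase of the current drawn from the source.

Step 1 — Angular frequency: ω = 2π·f = 2π·171 = 1074 rad/s.
Step 2 — Component impedances:
  R1: Z = R = 10.7 Ω
  R2: Z = R = 15 Ω
  L: Z = jωL = j·1074·0.0351 = 0 + j37.71 Ω
Step 3 — Parallel branch: R2 || L = 1/(1/R2 + 1/L) = 12.95 + j5.151 Ω.
Step 4 — Series with R1: Z_total = R1 + (R2 || L) = 23.65 + j5.151 Ω = 24.21∠12.3° Ω.
Step 5 — Source phasor: V = 123∠11.0° V = 120.7 + j23.47 V.
Step 6 — Ohm's law: I = V / Z_total = (120.7 + j23.47) / (23.65 + j5.151) = 5.08 - j0.1142 A.
Step 7 — Convert to polar: |I| = 5.081 A, ∠I = -1.3°.

I = 5.081∠-1.3° A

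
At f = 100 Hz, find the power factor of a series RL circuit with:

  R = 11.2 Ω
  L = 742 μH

Step 1 — Angular frequency: ω = 2π·f = 2π·100 = 628.3 rad/s.
Step 2 — Component impedances:
  R: Z = R = 11.2 Ω
  L: Z = jωL = j·628.3·0.000742 = 0 + j0.4662 Ω
Step 3 — Series combination: Z_total = R + L = 11.2 + j0.4662 Ω = 11.21∠2.4° Ω.
Step 4 — Power factor: PF = cos(φ) = Re(Z)/|Z| = 11.2/11.21 = 0.9991.
Step 5 — Type: Im(Z) = 0.4662 ⇒ lagging (phase φ = 2.4°).

PF = 0.9991 (lagging, φ = 2.4°)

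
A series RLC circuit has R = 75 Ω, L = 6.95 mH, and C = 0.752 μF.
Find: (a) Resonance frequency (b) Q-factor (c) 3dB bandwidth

Step 1 — Resonance: ω₀ = 1/√(LC) = 1/√(0.00695·7.52e-07) = 1.383e+04 rad/s.
Step 2 — f₀ = ω₀/(2π) = 2202 Hz.
Step 3 — Series Q: Q = ω₀L/R = 1.383e+04·0.00695/75 = 1.282.
Step 4 — Bandwidth: Δω = ω₀/Q = 1.079e+04 rad/s; BW = Δω/(2π) = 1717 Hz.

(a) f₀ = 2202 Hz  (b) Q = 1.282  (c) BW = 1717 Hz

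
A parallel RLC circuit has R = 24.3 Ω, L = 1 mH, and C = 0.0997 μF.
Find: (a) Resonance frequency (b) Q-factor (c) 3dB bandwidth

Step 1 — Resonance: ω₀ = 1/√(LC) = 1/√(0.001·9.97e-08) = 1.002e+05 rad/s.
Step 2 — f₀ = ω₀/(2π) = 1.594e+04 Hz.
Step 3 — Parallel Q: Q = R/(ω₀L) = 24.3/(1.002e+05·0.001) = 0.2426.
Step 4 — Bandwidth: Δω = ω₀/Q = 4.128e+05 rad/s; BW = Δω/(2π) = 6.569e+04 Hz.

(a) f₀ = 1.594e+04 Hz  (b) Q = 0.2426  (c) BW = 6.569e+04 Hz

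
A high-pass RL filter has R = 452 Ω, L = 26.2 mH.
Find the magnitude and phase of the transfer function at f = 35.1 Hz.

Step 1 — Angular frequency: ω = 2π·35.1 = 220.5 rad/s.
Step 2 — Transfer function: H(jω) = jωL/(R + jωL).
Step 3 — Numerator jωL = j·5.778; denominator R + jωL = 452 + j5.778.
Step 4 — H = 0.0001634 + j0.01278.
Step 5 — Magnitude: |H| = 0.01278 (-37.9 dB); phase: φ = 89.3°.

|H| = 0.01278 (-37.9 dB), φ = 89.3°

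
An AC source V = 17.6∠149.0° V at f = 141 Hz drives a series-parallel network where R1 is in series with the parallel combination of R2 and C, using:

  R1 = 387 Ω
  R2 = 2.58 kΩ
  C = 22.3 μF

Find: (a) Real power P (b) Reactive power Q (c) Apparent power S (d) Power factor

Step 1 — Angular frequency: ω = 2π·f = 2π·141 = 885.9 rad/s.
Step 2 — Component impedances:
  R1: Z = R = 387 Ω
  R2: Z = R = 2580 Ω
  C: Z = 1/(jωC) = -j/(ω·C) = 0 - j50.62 Ω
Step 3 — Parallel branch: R2 || C = 1/(1/R2 + 1/C) = 0.9927 - j50.6 Ω.
Step 4 — Series with R1: Z_total = R1 + (R2 || C) = 388 - j50.6 Ω = 391.3∠-7.4° Ω.
Step 5 — Source phasor: V = 17.6∠149.0° V = -15.09 + j9.065 V.
Step 6 — Current: I = V / Z = -0.04123 + j0.01799 A = 0.04498∠156.4° A.
Step 7 — Complex power: S = V·I* = 0.785 - j0.1024 VA.
Step 8 — Real power: P = Re(S) = 0.785 W.
Step 9 — Reactive power: Q = Im(S) = -0.1024 VAR.
Step 10 — Apparent power: |S| = 0.7917 VA.
Step 11 — Power factor: PF = P/|S| = 0.9916 (leading).

(a) P = 0.785 W  (b) Q = -0.1024 VAR  (c) S = 0.7917 VA  (d) PF = 0.9916 (leading)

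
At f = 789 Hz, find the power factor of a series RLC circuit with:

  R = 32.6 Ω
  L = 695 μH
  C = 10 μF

Step 1 — Angular frequency: ω = 2π·f = 2π·789 = 4957 rad/s.
Step 2 — Component impedances:
  R: Z = R = 32.6 Ω
  L: Z = jωL = j·4957·0.000695 = 0 + j3.445 Ω
  C: Z = 1/(jωC) = -j/(ω·C) = 0 - j20.17 Ω
Step 3 — Series combination: Z_total = R + L + C = 32.6 - j16.73 Ω = 36.64∠-27.2° Ω.
Step 4 — Power factor: PF = cos(φ) = Re(Z)/|Z| = 32.6/36.64 = 0.8897.
Step 5 — Type: Im(Z) = -16.73 ⇒ leading (phase φ = -27.2°).

PF = 0.8897 (leading, φ = -27.2°)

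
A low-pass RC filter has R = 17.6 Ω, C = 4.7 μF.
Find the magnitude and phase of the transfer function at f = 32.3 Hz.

Step 1 — Angular frequency: ω = 2π·32.3 = 202.9 rad/s.
Step 2 — Transfer function: H(jω) = 1/(1 + jωRC).
Step 3 — Denominator: 1 + jωRC = 1 + j·202.9·17.6·4.7e-06 = 1 + j0.01679.
Step 4 — H = 0.9997 - j0.01678.
Step 5 — Magnitude: |H| = 0.9999 (-0.0 dB); phase: φ = -1.0°.

|H| = 0.9999 (-0.0 dB), φ = -1.0°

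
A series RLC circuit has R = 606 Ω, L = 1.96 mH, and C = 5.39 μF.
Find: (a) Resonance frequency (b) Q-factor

Step 1 — Resonance condition Im(Z)=0 gives ω₀ = 1/√(LC).
Step 2 — ω₀ = 1/√(0.00196·5.39e-06) = 9729 rad/s.
Step 3 — f₀ = ω₀/(2π) = 1548 Hz.
Step 4 — Series Q: Q = ω₀L/R = 9729·0.00196/606 = 0.03147.

(a) f₀ = 1548 Hz  (b) Q = 0.03147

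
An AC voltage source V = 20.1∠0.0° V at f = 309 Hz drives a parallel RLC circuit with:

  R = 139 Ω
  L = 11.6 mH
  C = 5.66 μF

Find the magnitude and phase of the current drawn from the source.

Step 1 — Angular frequency: ω = 2π·f = 2π·309 = 1942 rad/s.
Step 2 — Component impedances:
  R: Z = R = 139 Ω
  L: Z = jωL = j·1942·0.0116 = 0 + j22.52 Ω
  C: Z = 1/(jωC) = -j/(ω·C) = 0 - j91 Ω
Step 3 — Parallel combination: 1/Z_total = 1/R + 1/L + 1/C; Z_total = 6.158 + j28.6 Ω = 29.26∠77.8° Ω.
Step 4 — Source phasor: V = 20.1∠0.0° V = 20.1 V.
Step 5 — Ohm's law: I = V / Z_total = (20.1) / (6.158 + j28.6) = 0.1446 - j0.6716 A.
Step 6 — Convert to polar: |I| = 0.687 A, ∠I = -77.8°.

I = 0.687∠-77.8° A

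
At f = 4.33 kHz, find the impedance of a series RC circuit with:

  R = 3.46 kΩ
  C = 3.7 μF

Step 1 — Angular frequency: ω = 2π·f = 2π·4330 = 2.721e+04 rad/s.
Step 2 — Component impedances:
  R: Z = R = 3460 Ω
  C: Z = 1/(jωC) = -j/(ω·C) = 0 - j9.934 Ω
Step 3 — Series combination: Z_total = R + C = 3460 - j9.934 Ω = 3460∠-0.2° Ω.

Z = 3460 - j9.934 Ω = 3460∠-0.2° Ω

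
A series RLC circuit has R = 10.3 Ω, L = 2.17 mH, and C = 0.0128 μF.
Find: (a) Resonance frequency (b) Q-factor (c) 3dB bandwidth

Step 1 — Resonance condition Im(Z)=0 gives ω₀ = 1/√(LC).
Step 2 — ω₀ = 1/√(0.00217·1.28e-08) = 1.897e+05 rad/s.
Step 3 — f₀ = ω₀/(2π) = 3.02e+04 Hz.
Step 4 — Series Q: Q = ω₀L/R = 1.897e+05·0.00217/10.3 = 39.97.
Step 5 — 3dB bandwidth: Δω = ω₀/Q = 4747 rad/s; BW = Δω/(2π) = 755.4 Hz.

(a) f₀ = 3.02e+04 Hz  (b) Q = 39.97  (c) BW = 755.4 Hz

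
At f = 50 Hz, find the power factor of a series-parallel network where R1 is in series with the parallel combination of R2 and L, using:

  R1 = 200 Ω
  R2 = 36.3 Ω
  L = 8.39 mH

Step 1 — Angular frequency: ω = 2π·f = 2π·50 = 314.2 rad/s.
Step 2 — Component impedances:
  R1: Z = R = 200 Ω
  R2: Z = R = 36.3 Ω
  L: Z = jωL = j·314.2·0.00839 = 0 + j2.636 Ω
Step 3 — Parallel branch: R2 || L = 1/(1/R2 + 1/L) = 0.1904 + j2.622 Ω.
Step 4 — Series with R1: Z_total = R1 + (R2 || L) = 200.2 + j2.622 Ω = 200.2∠0.8° Ω.
Step 5 — Power factor: PF = cos(φ) = Re(Z)/|Z| = 200.19/200.21 = 0.9999.
Step 6 — Type: Im(Z) = 2.622 ⇒ lagging (phase φ = 0.8°).

PF = 0.9999 (lagging, φ = 0.8°)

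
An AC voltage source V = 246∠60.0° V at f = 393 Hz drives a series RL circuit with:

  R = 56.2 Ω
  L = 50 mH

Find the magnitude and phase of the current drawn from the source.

Step 1 — Angular frequency: ω = 2π·f = 2π·393 = 2469 rad/s.
Step 2 — Component impedances:
  R: Z = R = 56.2 Ω
  L: Z = jωL = j·2469·0.05 = 0 + j123.5 Ω
Step 3 — Series combination: Z_total = R + L = 56.2 + j123.5 Ω = 135.7∠65.5° Ω.
Step 4 — Source phasor: V = 246∠60.0° V = 123 + j213 V.
Step 5 — Ohm's law: I = V / Z_total = (123 + j213) / (56.2 + j123.5) = 1.805 - j0.1746 A.
Step 6 — Convert to polar: |I| = 1.813 A, ∠I = -5.5°.

I = 1.813∠-5.5° A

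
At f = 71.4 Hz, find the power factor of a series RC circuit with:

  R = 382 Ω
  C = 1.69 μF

Step 1 — Angular frequency: ω = 2π·f = 2π·71.4 = 448.6 rad/s.
Step 2 — Component impedances:
  R: Z = R = 382 Ω
  C: Z = 1/(jωC) = -j/(ω·C) = 0 - j1319 Ω
Step 3 — Series combination: Z_total = R + C = 382 - j1319 Ω = 1373∠-73.8° Ω.
Step 4 — Power factor: PF = cos(φ) = Re(Z)/|Z| = 382/1373 = 0.2782.
Step 5 — Type: Im(Z) = -1319 ⇒ leading (phase φ = -73.8°).

PF = 0.2782 (leading, φ = -73.8°)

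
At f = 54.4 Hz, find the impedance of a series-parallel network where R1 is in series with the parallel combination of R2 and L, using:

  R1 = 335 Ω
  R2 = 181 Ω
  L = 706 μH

Step 1 — Angular frequency: ω = 2π·f = 2π·54.4 = 341.8 rad/s.
Step 2 — Component impedances:
  R1: Z = R = 335 Ω
  R2: Z = R = 181 Ω
  L: Z = jωL = j·341.8·0.000706 = 0 + j0.2413 Ω
Step 3 — Parallel branch: R2 || L = 1/(1/R2 + 1/L) = 0.0003217 + j0.2413 Ω.
Step 4 — Series with R1: Z_total = R1 + (R2 || L) = 335 + j0.2413 Ω = 335∠0.0° Ω.

Z = 335 + j0.2413 Ω = 335∠0.0° Ω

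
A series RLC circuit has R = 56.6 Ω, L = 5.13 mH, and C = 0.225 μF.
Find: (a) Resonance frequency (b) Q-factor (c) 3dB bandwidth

Step 1 — Resonance: ω₀ = 1/√(LC) = 1/√(0.00513·2.25e-07) = 2.943e+04 rad/s.
Step 2 — f₀ = ω₀/(2π) = 4685 Hz.
Step 3 — Series Q: Q = ω₀L/R = 2.943e+04·0.00513/56.6 = 2.668.
Step 4 — Bandwidth: Δω = ω₀/Q = 1.103e+04 rad/s; BW = Δω/(2π) = 1756 Hz.

(a) f₀ = 4685 Hz  (b) Q = 2.668  (c) BW = 1756 Hz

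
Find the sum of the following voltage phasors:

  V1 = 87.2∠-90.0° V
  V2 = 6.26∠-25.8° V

Step 1 — Convert each phasor to rectangular form:
  V1 = 87.2·(cos(-90.0°) + j·sin(-90.0°)) = 0 - j87.2 V
  V2 = 6.26·(cos(-25.8°) + j·sin(-25.8°)) = 5.636 - j2.725 V
Step 2 — Sum components: V_total = 5.636 - j89.92 V.
Step 3 — Convert to polar: |V_total| = 90.1 V, ∠V_total = -86.4°.

V_total = 90.1∠-86.4° V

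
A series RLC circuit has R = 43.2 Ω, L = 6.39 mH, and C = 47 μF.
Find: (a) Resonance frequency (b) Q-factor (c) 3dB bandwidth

Step 1 — Resonance condition Im(Z)=0 gives ω₀ = 1/√(LC).
Step 2 — ω₀ = 1/√(0.00639·4.7e-05) = 1825 rad/s.
Step 3 — f₀ = ω₀/(2π) = 290.4 Hz.
Step 4 — Series Q: Q = ω₀L/R = 1825·0.00639/43.2 = 0.2699.
Step 5 — 3dB bandwidth: Δω = ω₀/Q = 6761 rad/s; BW = Δω/(2π) = 1076 Hz.

(a) f₀ = 290.4 Hz  (b) Q = 0.2699  (c) BW = 1076 Hz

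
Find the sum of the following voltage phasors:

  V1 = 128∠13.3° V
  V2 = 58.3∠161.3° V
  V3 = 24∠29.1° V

Step 1 — Convert each phasor to rectangular form:
  V1 = 128·(cos(13.3°) + j·sin(13.3°)) = 124.6 + j29.45 V
  V2 = 58.3·(cos(161.3°) + j·sin(161.3°)) = -55.22 + j18.69 V
  V3 = 24·(cos(29.1°) + j·sin(29.1°)) = 20.97 + j11.67 V
Step 2 — Sum components: V_total = 90.32 + j59.81 V.
Step 3 — Convert to polar: |V_total| = 108.3 V, ∠V_total = 33.5°.

V_total = 108.3∠33.5° V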